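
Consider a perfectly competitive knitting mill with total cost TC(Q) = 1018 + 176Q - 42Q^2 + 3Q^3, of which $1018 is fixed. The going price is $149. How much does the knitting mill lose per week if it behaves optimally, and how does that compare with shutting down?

AVC = 176 - 42Q + 3Q^2 has its minimum $29 at Q = 7; price $149 clears that bar, so the firm operates.
With MC = 176 - 84Q + 9Q^2, P = MC on the upward-sloping part at Q* = 9.
TR = 149·9 = 1341. TC = 1018 + 369 = 1387. Profit = 1341 − 1387 = -$46.
By producing, the firm covers all variable cost plus $972 of fixed cost; shutting down would lose the full $1018.

Profit = -$46 at Q = 9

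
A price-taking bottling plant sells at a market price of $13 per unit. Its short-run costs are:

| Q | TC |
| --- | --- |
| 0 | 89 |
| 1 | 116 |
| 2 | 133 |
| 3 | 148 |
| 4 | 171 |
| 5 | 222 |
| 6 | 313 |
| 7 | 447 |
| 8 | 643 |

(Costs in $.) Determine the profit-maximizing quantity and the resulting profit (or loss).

Profit at each row (π = 13Q − TC): Q=0: -89; Q=1: -103; Q=2: -107; Q=3: -109; Q=4: -119; Q=5: -157; Q=6: -235; Q=7: -356; Q=8: -539.
Profit is highest at Q = 0. Equivalently, the lowest AVC in the table is 59/3 ≈ $19.67 at Q = 3, and P = $13 falls below it — price never covers variable cost, so the firm shuts down and loses only its fixed cost.

Q = 0 (shut down); profit = -$89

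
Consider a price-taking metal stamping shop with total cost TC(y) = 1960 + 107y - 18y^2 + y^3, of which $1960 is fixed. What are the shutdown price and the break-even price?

AVC = 107 - 18y + y^2; minimized at y = 9, giving min AVC = $26. That is the shutdown price.
ATC = 1960/y + 107 - 18y + y^2. Setting dATC/dy = −1960/y^2 − 18 + 2y = 0 gives y = 14 (since 2·14^3 − 18·14^2 = 1960).
min ATC = 1960/14 + 107 − 18·14 + 14^2 = $191. That is the break-even price.
For $26 ≤ P < $191 the firm produces at a loss; below $26 it shuts down.

Shutdown price = $26; break-even price = $191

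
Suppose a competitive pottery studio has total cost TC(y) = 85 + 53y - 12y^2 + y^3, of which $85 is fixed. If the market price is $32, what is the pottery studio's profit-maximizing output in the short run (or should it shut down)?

Produce at y = 7

Variable cost is VC = 53y - 12y^2 + y^3, so AVC = VC/y = 53 - 12y + y^2 and MC = dTC/dy = 53 - 24y + 3y^2.
The AVC parabola has its vertex at y = 12/2 = 6, where AVC = 53 - 12·6 + 6^2 = $17.
Because $32 ≥ $17, revenue can cover variable cost; the firm operates.
P = MC gives 21 - 24y + 3y^2 = 0, with roots 1 and 7. Take the larger (rising MC): y* = 7.
Check: AVC at y = 7 is $18 ≤ P, so revenue covers variable cost.
Profit = P·y − TC = 32·7 − 211 = $13.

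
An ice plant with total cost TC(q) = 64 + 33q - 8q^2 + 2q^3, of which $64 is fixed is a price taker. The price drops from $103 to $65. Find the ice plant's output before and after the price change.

MC = 33 - 16q + 6q^2; the shutdown threshold is min AVC = $25 (at q = 2).
At P = $103 ≥ min AVC, set P = MC on the rising branch: q = 5.
At P = $65 ≥ min AVC, set P = MC: q = 4. The firm stays open but cuts output.

Output falls from 5 to 4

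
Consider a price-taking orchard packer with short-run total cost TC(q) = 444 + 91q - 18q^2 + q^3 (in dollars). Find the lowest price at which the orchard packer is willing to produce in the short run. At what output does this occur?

Short-run supply begins at min AVC. From VC = 91q - 18q^2 + q^3, AVC = 91 - 18q + q^2.
dAVC/dq = -18 + 2q = 0 gives q = 9. min AVC = 91 - 18·9 + 9^2 = 10.
For P < $10 the firm produces nothing.

$10 per unit, at q = 9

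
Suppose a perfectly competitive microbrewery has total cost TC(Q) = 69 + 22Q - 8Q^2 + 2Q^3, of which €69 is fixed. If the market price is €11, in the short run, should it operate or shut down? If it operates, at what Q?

Strip out fixed cost: VC = 22Q - 8Q^2 + 2Q^3. Then AVC = 22 - 8Q + 2Q^2 and MC = 22 - 16Q + 6Q^2.
AVC hits its minimum where MC = AVC, at Q = 2, giving min AVC = 22 - 8·2 + 2·2^2 = €14.
P = €11 lies below min AVC = €14; no output level covers variable cost.
The firm minimizes its loss by shutting down and losing only its fixed cost of €69.

Shut down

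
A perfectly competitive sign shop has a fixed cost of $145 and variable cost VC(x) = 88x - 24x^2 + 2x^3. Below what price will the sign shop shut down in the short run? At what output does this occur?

Short-run supply begins at min AVC. From VC = 88x - 24x^2 + 2x^3, AVC = 88 - 24x + 2x^2.
dAVC/dx = -24 + 4x = 0 gives x = 6. min AVC = 88 - 24·6 + 2·6^2 = 16.
For P < $16 the firm produces nothing.

$16 per unit, at x = 6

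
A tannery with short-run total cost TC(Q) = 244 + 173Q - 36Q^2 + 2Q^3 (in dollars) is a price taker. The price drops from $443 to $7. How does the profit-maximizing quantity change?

AVC = 173 - 36Q + 2Q^2, minimized at Q = 9 where min AVC = $11. MC = 173 - 72Q + 6Q^2.
With P = $443 above the shutdown price, P = MC gives Q = 15.
At P = $7 < min AVC = $11, price no longer covers variable cost at any output, so the firm shuts down: Q = 0.

Output falls from 15 to 0 (the firm shuts down)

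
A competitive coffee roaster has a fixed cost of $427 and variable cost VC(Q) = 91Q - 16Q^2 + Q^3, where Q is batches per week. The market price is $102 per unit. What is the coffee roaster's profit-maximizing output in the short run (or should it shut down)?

From TC, MC = TC'(Q) = 91 - 32Q + 3Q^2 and AVC = VC/Q = 91 - 16Q + Q^2.
AVC is minimized where dAVC/dQ = -16 + 2Q = 0, at Q = 8; min AVC = 91 - 16·8 + 8^2 = $27.
P = $102 exceeds min AVC = $27, so the firm stays open.
Solving P = MC: -11 - 32Q + 3Q^2 = 0 ⇒ Q = -1/3 or 11. On the upward-sloping branch, Q* = 11.
Check: AVC at Q = 11 is $36 ≤ P, so revenue covers variable cost.
Profit = P·Q − TC = 102·11 − 823 = $299.

Produce at Q = 11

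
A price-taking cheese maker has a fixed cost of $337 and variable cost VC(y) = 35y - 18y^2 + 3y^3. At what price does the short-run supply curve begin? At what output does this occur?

$8 per unit, at y = 3

The shutdown price is the minimum of AVC. VC = 35y - 18y^2 + 3y^3, so AVC = 35 - 18y + 3y^2.
At the minimum of AVC, MC = AVC. MC = 35 - 36y + 9y^2; setting MC = AVC gives 6y^2 - 18y = 0, so y = 3. min AVC = 8.
So the shutdown price is $8.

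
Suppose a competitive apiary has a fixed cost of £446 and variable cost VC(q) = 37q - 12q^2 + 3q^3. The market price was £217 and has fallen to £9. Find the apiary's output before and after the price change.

AVC = 37 - 12q + 3q^2, minimized at q = 2 where min AVC = £25. MC = 37 - 24q + 9q^2.
With P = £217 above the shutdown price, P = MC gives q = 6.
At P = £9 < min AVC = £25, price no longer covers variable cost at any output, so the firm shuts down: q = 0.

Output falls from 6 to 0 (the firm shuts down)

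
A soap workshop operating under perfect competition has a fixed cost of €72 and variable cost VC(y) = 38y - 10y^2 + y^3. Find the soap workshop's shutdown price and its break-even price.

Shutdown price = €13; break-even price = €26

AVC = 38 - 10y + y^2; minimized at y = 5, giving min AVC = €13. That is the shutdown price.
ATC = 72/y + 38 - 10y + y^2. Setting dATC/dy = −72/y^2 − 10 + 2y = 0 gives y = 6 (since 2·6^3 − 10·6^2 = 72).
min ATC = 72/6 + 38 − 10·6 + 6^2 = €26. That is the break-even price.
For €13 ≤ P < €26 the firm produces at a loss; below €13 it shuts down.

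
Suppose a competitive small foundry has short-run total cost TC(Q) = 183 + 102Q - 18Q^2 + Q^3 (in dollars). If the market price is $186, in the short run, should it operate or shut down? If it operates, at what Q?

From TC, MC = TC'(Q) = 102 - 36Q + 3Q^2 and AVC = VC/Q = 102 - 18Q + Q^2.
The AVC parabola has its vertex at Q = 18/2 = 9, where AVC = 102 - 18·9 + 9^2 = $21.
P = $186 exceeds min AVC = $21, so the firm stays open.
Solving P = MC: -84 - 36Q + 3Q^2 = 0 ⇒ Q = -2 or 14. On the upward-sloping branch, Q* = 14.
Check: AVC at Q = 14 is $46 ≤ P, so revenue covers variable cost.
Profit = P·Q − TC = 186·14 − 827 = $1777.

Produce at Q = 14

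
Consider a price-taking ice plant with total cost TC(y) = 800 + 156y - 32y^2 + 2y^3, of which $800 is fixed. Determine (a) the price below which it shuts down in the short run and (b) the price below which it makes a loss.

Shutdown price = min AVC. AVC = 156 - 32y + 2y^2, with vertex at y = 8 and minimum $28.
ATC = 800/y + 156 - 32y + 2y^2. Setting dATC/dy = −800/y^2 − 32 + 4y = 0 gives y = 10 (since 4·10^3 − 32·10^2 = 800).
min ATC = 800/10 + 156 − 32·10 + 2·10^2 = $116. That is the break-even price.
Between these two prices the firm operates at a loss; above $116 it earns a profit.

Shutdown price = $28; break-even price = $116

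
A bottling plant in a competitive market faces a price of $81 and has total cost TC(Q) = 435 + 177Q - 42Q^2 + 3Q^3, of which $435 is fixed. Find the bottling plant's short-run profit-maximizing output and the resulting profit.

Profit = -$51 at Q = 8

AVC = 177 - 42Q + 3Q^2; min AVC = $30 at Q = 7. Since P = $81 ≥ min AVC, the firm produces.
MC = 177 - 84Q + 9Q^2. Setting P = MC and taking the root on the rising branch gives Q* = 8.
TR = 81·8 = 648. TC = 435 + 264 = 699. Profit = 648 − 699 = -$51.
Shutting down would mean losing the fixed cost of $435, so operating at a loss of $51 is better by $384.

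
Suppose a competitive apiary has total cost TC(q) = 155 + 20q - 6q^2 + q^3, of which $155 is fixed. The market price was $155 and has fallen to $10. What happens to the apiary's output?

Output falls from 9 to 0 (the firm shuts down)

MC = 20 - 12q + 3q^2; the shutdown threshold is min AVC = $11 (at q = 3).
At P = $155 ≥ min AVC, set P = MC on the rising branch: q = 9.
At P = $10 < min AVC = $11, price no longer covers variable cost at any output, so the firm shuts down: q = 0.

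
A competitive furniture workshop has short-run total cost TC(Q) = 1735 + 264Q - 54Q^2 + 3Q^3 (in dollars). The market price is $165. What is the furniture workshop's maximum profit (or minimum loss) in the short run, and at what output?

Profit = -$283 at Q = 11

AVC = 264 - 54Q + 3Q^2; min AVC = $21 at Q = 9. Since P = $165 ≥ min AVC, the firm produces.
MC = 264 - 108Q + 9Q^2. Setting P = MC and taking the root on the rising branch gives Q* = 11.
TR = 165·11 = 1815. TC = 1735 + 363 = 2098. Profit = 1815 − 2098 = -$283.
That loss of $283 beats the $1735 the firm would lose by shutting down; producing recovers $1452 of fixed cost.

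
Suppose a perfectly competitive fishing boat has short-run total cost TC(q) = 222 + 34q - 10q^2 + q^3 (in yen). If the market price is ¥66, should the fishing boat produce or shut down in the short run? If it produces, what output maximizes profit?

Variable cost is VC = 34q - 10q^2 + q^3, so AVC = VC/q = 34 - 10q + q^2 and MC = dTC/dq = 34 - 20q + 3q^2.
The AVC parabola has its vertex at q = 10/2 = 5, where AVC = 34 - 10·5 + 5^2 = ¥9.
P = ¥66 exceeds min AVC = ¥9, so the firm stays open.
Set P = MC: 66 = 34 - 20q + 3q^2 → -32 - 20q + 3q^2 = 0. The roots are q = -4/3 and q = 8; the profit-maximizing output is on the rising part of MC, so q* = 8.
Check: AVC at q = 8 is ¥18 ≤ P, so revenue covers variable cost.
Profit = P·q − TC = 66·8 − 366 = ¥162.

Produce at q = 8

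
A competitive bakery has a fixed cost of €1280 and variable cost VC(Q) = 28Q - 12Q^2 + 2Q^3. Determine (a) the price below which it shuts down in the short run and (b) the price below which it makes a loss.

Shutdown price = €10; break-even price = €220

AVC = 28 - 12Q + 2Q^2; minimized at Q = 3, giving min AVC = €10. That is the shutdown price.
ATC = 1280/Q + 28 - 12Q + 2Q^2. Setting dATC/dQ = −1280/Q^2 − 12 + 4Q = 0 gives Q = 8 (since 4·8^3 − 12·8^2 = 1280).
min ATC = 1280/8 + 28 − 12·8 + 2·8^2 = €220. That is the break-even price.
Between these two prices the firm operates at a loss; above €220 it earns a profit.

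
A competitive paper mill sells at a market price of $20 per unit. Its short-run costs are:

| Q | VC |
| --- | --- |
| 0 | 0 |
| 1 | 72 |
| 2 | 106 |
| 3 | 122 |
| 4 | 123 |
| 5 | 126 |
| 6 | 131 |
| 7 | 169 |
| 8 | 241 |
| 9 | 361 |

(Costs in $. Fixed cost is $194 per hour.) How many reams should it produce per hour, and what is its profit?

Compute π = P·Q − TC at each output: Q=0: -194; Q=1: -246; Q=2: -260; Q=3: -256; Q=4: -237; Q=5: -220; Q=6: -205; Q=7: -223; Q=8: -275; Q=9: -375.
Profit is highest at Q = 0. Equivalently, the lowest AVC in the table is 131/6 ≈ $21.83 at Q = 6, and P = $20 falls below it — price never covers variable cost, so the firm shuts down and loses only its fixed cost.

Q = 0 (shut down); profit = -$194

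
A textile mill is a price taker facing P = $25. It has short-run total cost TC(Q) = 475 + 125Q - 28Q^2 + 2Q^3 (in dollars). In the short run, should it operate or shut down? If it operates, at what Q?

Shut down

Variable cost is VC = 125Q - 28Q^2 + 2Q^3, so AVC = VC/Q = 125 - 28Q + 2Q^2 and MC = dTC/dQ = 125 - 56Q + 6Q^2.
AVC hits its minimum where MC = AVC, at Q = 7, giving min AVC = 125 - 28·7 + 2·7^2 = $27.
Since P = $25 < min AVC = $27, price fails to cover variable cost at any output.
Best response: produce nothing and absorb the $475 fixed cost.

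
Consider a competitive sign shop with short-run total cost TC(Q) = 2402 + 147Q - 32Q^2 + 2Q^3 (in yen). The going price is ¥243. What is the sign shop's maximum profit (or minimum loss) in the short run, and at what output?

Profit = -¥98 at Q = 12

AVC = 147 - 32Q + 2Q^2; min AVC = ¥19 at Q = 8. Since P = ¥243 ≥ min AVC, the firm produces.
With MC = 147 - 64Q + 6Q^2, P = MC on the upward-sloping part at Q* = 12.
TR = 243·12 = 2916. TC = 2402 + 612 = 3014. Profit = 2916 − 3014 = -¥98.
Shutting down would mean losing the fixed cost of ¥2402, so operating at a loss of ¥98 is better by ¥2304.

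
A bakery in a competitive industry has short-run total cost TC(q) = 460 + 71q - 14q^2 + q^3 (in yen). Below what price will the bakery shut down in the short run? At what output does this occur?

The firm shuts down when price falls below the minimum of average variable cost. AVC = VC/q = 71 - 14q + q^2.
At the minimum of AVC, MC = AVC. MC = 71 - 28q + 3q^2; setting MC = AVC gives 2q^2 - 14q = 0, so q = 7. min AVC = 22.
The firm shuts down for any P below ¥22.

¥22 per unit, at q = 7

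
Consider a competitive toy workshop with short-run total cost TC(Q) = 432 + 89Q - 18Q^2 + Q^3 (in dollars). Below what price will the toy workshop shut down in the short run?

$8 per unit

The shutdown price is the minimum of AVC. VC = 89Q - 18Q^2 + Q^3, so AVC = 89 - 18Q + Q^2.
dAVC/dQ = -18 + 2Q = 0 gives Q = 9. min AVC = 89 - 18·9 + 9^2 = 8.
For P < $8 the firm produces nothing.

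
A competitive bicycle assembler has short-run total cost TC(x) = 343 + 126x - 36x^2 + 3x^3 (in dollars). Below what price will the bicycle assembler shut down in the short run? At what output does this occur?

$18 per unit, at x = 6

Short-run supply begins at min AVC. From VC = 126x - 36x^2 + 3x^3, AVC = 126 - 36x + 3x^2.
At the minimum of AVC, MC = AVC. MC = 126 - 72x + 9x^2; setting MC = AVC gives 6x^2 - 36x = 0, so x = 6. min AVC = 18.
For P < $18 the firm produces nothing.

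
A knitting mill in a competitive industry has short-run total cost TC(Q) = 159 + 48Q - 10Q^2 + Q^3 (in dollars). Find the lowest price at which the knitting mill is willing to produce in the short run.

The shutdown price is the minimum of AVC. VC = 48Q - 10Q^2 + Q^3, so AVC = 48 - 10Q + Q^2.
dAVC/dQ = -10 + 2Q = 0 gives Q = 5. min AVC = 48 - 10·5 + 5^2 = 23.
So the shutdown price is $23.

$23 per unit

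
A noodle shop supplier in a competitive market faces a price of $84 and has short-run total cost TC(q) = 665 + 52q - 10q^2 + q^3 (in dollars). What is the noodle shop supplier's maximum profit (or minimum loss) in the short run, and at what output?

Profit = -$281 at q = 8

AVC = 52 - 10q + q^2; min AVC = $27 at q = 5. Since P = $84 ≥ min AVC, the firm produces.
MC = 52 - 20q + 3q^2. Setting P = MC and taking the root on the rising branch gives q* = 8.
TR = 84·8 = 672. TC = 665 + 288 = 953. Profit = 672 − 953 = -$281.
By producing, the firm covers all variable cost plus $384 of fixed cost; shutting down would lose the full $665.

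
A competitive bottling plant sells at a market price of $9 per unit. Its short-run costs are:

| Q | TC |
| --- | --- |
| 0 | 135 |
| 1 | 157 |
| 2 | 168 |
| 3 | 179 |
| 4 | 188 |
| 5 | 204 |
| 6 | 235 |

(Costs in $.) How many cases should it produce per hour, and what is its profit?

Compute π = P·Q − TC at each output: Q=0: -135; Q=1: -148; Q=2: -150; Q=3: -152; Q=4: -152; Q=5: -159; Q=6: -181.
Profit is highest at Q = 0. Equivalently, the lowest AVC in the table is 53/4 ≈ $13.25 at Q = 4, and P = $9 falls below it — price never covers variable cost, so the firm shuts down and loses only its fixed cost.

Q = 0 (shut down); profit = -$135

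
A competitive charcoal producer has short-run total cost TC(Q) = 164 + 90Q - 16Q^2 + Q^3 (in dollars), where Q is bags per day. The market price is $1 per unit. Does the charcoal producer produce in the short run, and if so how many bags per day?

Shut down

From TC, MC = TC'(Q) = 90 - 32Q + 3Q^2 and AVC = VC/Q = 90 - 16Q + Q^2.
The AVC parabola has its vertex at Q = 16/2 = 8, where AVC = 90 - 16·8 + 8^2 = $26.
With P < min AVC ($1 < $26), every unit sold adds to the loss.
The firm minimizes its loss by shutting down and losing only its fixed cost of $164.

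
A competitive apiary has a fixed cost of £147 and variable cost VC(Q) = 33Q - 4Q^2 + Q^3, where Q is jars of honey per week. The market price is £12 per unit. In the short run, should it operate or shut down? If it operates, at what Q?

Shut down

From TC, MC = TC'(Q) = 33 - 8Q + 3Q^2 and AVC = VC/Q = 33 - 4Q + Q^2.
AVC is minimized where dAVC/dQ = -4 + 2Q = 0, at Q = 2; min AVC = 33 - 4·2 + 2^2 = £29.
Since P = £12 < min AVC = £29, price fails to cover variable cost at any output.
The firm minimizes its loss by shutting down and losing only its fixed cost of £147.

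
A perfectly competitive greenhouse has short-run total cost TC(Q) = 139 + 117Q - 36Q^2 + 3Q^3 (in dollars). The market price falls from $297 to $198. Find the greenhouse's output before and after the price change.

Output falls from 10 to 9

AVC = 117 - 36Q + 3Q^2, minimized at Q = 6 where min AVC = $9. MC = 117 - 72Q + 9Q^2.
At P = $297 ≥ min AVC, set P = MC on the rising branch: Q = 10.
At P = $198 ≥ min AVC, set P = MC: Q = 9. The firm stays open but cuts output.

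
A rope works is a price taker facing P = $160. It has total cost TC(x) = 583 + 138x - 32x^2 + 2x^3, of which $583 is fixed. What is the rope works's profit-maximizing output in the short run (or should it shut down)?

Strip out fixed cost: VC = 138x - 32x^2 + 2x^3. Then AVC = 138 - 32x + 2x^2 and MC = 138 - 64x + 6x^2.
AVC is minimized where dAVC/dx = -32 + 4x = 0, at x = 8; min AVC = 138 - 32·8 + 2·8^2 = $10.
P = $160 exceeds min AVC = $10, so the firm stays open.
Set P = MC: 160 = 138 - 64x + 6x^2 → -22 - 64x + 6x^2 = 0. The roots are x = -1/3 and x = 11; the profit-maximizing output is on the rising part of MC, so x* = 11.
Check: AVC at x = 11 is $28 ≤ P, so revenue covers variable cost.
Profit = P·x − TC = 160·11 − 891 = $869.

Produce at x = 11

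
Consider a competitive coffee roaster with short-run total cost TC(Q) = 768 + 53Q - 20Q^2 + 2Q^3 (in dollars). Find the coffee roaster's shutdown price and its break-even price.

Shutdown price = $3; break-even price = $117

Shutdown price = min AVC. AVC = 53 - 20Q + 2Q^2, with vertex at Q = 5 and minimum $3.
ATC = 768/Q + 53 - 20Q + 2Q^2. Setting dATC/dQ = −768/Q^2 − 20 + 4Q = 0 gives Q = 8 (since 4·8^3 − 20·8^2 = 768).
min ATC = 768/8 + 53 − 20·8 + 2·8^2 = $117. That is the break-even price.
For $3 ≤ P < $117 the firm produces at a loss; below $3 it shuts down.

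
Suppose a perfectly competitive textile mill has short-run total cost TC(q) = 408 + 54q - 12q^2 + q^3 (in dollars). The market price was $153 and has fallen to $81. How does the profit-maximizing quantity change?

AVC = 54 - 12q + q^2, minimized at q = 6 where min AVC = $18. MC = 54 - 24q + 3q^2.
At P = $153 ≥ min AVC, set P = MC on the rising branch: q = 11.
At P = $81 ≥ min AVC, set P = MC: q = 9. The firm stays open but cuts output.

Output falls from 11 to 9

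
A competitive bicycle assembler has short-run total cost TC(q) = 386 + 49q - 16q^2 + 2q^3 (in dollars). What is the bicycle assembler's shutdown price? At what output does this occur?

$17 per unit, at q = 4

Short-run supply begins at min AVC. From VC = 49q - 16q^2 + 2q^3, AVC = 49 - 16q + 2q^2.
At the minimum of AVC, MC = AVC. MC = 49 - 32q + 6q^2; setting MC = AVC gives 4q^2 - 16q = 0, so q = 4. min AVC = 17.
The firm shuts down for any P below $17.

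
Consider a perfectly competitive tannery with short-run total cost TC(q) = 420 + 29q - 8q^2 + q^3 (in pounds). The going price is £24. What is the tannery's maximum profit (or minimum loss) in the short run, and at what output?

Profit = -£370 at q = 5

AVC = 29 - 8q + q^2 has its minimum £13 at q = 4; price £24 clears that bar, so the firm operates.
With MC = 29 - 16q + 3q^2, P = MC on the upward-sloping part at q* = 5.
TR = 24·5 = 120. TC = 420 + 70 = 490. Profit = 120 − 490 = -£370.
By producing, the firm covers all variable cost plus £50 of fixed cost; shutting down would lose the full £420.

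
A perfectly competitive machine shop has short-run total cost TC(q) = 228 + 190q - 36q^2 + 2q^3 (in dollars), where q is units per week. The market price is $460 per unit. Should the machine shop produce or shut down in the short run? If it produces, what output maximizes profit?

Produce at q = 15

From TC, MC = TC'(q) = 190 - 72q + 6q^2 and AVC = VC/q = 190 - 36q + 2q^2.
AVC is minimized where dAVC/dq = -36 + 4q = 0, at q = 9; min AVC = 190 - 36·9 + 2·9^2 = $28.
P = $460 exceeds min AVC = $28, so the firm stays open.
Set P = MC: 460 = 190 - 72q + 6q^2 → -270 - 72q + 6q^2 = 0. The roots are q = -3 and q = 15; the profit-maximizing output is on the rising part of MC, so q* = 15.
Check: AVC at q = 15 is $100 ≤ P, so revenue covers variable cost.
Profit = P·q − TC = 460·15 − 1728 = $5172.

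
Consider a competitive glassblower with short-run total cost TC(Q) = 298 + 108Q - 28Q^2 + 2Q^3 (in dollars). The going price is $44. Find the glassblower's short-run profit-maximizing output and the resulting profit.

AVC = 108 - 28Q + 2Q^2 has its minimum $10 at Q = 7; price $44 clears that bar, so the firm operates.
With MC = 108 - 56Q + 6Q^2, P = MC on the upward-sloping part at Q* = 8.
TR = 44·8 = 352. TC = 298 + 96 = 394. Profit = 352 − 394 = -$42.
By producing, the firm covers all variable cost plus $256 of fixed cost; shutting down would lose the full $298.

Profit = -$42 at Q = 8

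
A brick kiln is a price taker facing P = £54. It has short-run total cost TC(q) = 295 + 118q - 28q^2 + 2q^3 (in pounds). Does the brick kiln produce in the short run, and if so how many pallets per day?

Produce at q = 8

From TC, MC = TC'(q) = 118 - 56q + 6q^2 and AVC = VC/q = 118 - 28q + 2q^2.
The AVC parabola has its vertex at q = 28/4 = 7, where AVC = 118 - 28·7 + 2·7^2 = £20.
Since P = £54 ≥ min AVC = £20, price covers variable cost and the firm should produce.
P = MC gives 64 - 56q + 6q^2 = 0, with roots 4/3 and 8. Take the larger (rising MC): q* = 8.
Check: AVC at q = 8 is £22 ≤ P, so revenue covers variable cost.
Profit = P·q − TC = 54·8 − 471 = -£39, a loss, but smaller than the £295 fixed cost the firm would lose by shutting down.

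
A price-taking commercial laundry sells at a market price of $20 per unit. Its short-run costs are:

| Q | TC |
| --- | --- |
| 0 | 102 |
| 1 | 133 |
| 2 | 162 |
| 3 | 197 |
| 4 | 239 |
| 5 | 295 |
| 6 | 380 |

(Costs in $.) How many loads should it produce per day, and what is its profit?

Q = 0 (shut down); profit = -$102

Tabulate TR − TC: Q=0: -102; Q=1: -113; Q=2: -122; Q=3: -137; Q=4: -159; Q=5: -195; Q=6: -260.
Profit is highest at Q = 0. Equivalently, the lowest AVC in the table is 60/2 ≈ $30 at Q = 2, and P = $20 falls below it — price never covers variable cost, so the firm shuts down and loses only its fixed cost.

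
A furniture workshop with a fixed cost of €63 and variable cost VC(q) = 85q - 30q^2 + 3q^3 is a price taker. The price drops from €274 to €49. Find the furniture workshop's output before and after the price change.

MC = 85 - 60q + 9q^2; the shutdown threshold is min AVC = €10 (at q = 5).
With P = €274 above the shutdown price, P = MC gives q = 9.
At P = €49 ≥ min AVC, set P = MC: q = 6. The firm stays open but cuts output.

Output falls from 9 to 6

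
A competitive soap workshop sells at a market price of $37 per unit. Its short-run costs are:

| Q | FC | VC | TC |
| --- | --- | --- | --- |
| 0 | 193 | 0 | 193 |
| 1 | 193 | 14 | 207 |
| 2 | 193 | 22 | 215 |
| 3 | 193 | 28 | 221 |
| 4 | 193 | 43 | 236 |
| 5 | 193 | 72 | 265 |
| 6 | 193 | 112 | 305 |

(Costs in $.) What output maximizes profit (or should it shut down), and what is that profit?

Q = 5; profit = -$80

Profit at each row (π = 37Q − TC): Q=0: -193; Q=1: -170; Q=2: -141; Q=3: -110; Q=4: -88; Q=5: -80; Q=6: -83.
Profit is maximized at Q = 5. AVC there is 72/5 = $14.40 ≤ P, so producing beats shutting down (which would give -$193).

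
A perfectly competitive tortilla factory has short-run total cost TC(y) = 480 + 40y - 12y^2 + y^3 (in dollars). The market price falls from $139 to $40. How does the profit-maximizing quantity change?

Output falls from 11 to 8

AVC = 40 - 12y + y^2, minimized at y = 6 where min AVC = $4. MC = 40 - 24y + 3y^2.
With P = $139 above the shutdown price, P = MC gives y = 11.
At P = $40 ≥ min AVC, set P = MC: y = 8. The firm stays open but cuts output.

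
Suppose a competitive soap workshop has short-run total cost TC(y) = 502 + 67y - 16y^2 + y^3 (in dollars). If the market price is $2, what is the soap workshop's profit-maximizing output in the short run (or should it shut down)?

Strip out fixed cost: VC = 67y - 16y^2 + y^3. Then AVC = 67 - 16y + y^2 and MC = 67 - 32y + 3y^2.
AVC hits its minimum where MC = AVC, at y = 8, giving min AVC = 67 - 16·8 + 8^2 = $3.
Since P = $2 < min AVC = $3, price fails to cover variable cost at any output.
The firm minimizes its loss by shutting down and losing only its fixed cost of $502.

Shut down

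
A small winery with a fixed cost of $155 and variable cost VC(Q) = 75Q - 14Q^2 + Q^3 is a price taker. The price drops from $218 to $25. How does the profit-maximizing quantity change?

Output falls from 13 to 0 (the firm shuts down)

MC = 75 - 28Q + 3Q^2; the shutdown threshold is min AVC = $26 (at Q = 7).
At P = $218 ≥ min AVC, set P = MC on the rising branch: Q = 13.
At P = $25 < min AVC = $26, price no longer covers variable cost at any output, so the firm shuts down: Q = 0.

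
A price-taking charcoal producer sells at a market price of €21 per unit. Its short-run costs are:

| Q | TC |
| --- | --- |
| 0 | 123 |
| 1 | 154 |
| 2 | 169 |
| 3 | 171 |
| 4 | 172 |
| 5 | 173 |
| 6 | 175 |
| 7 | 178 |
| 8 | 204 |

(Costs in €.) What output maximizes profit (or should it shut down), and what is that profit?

Profit at each row (π = 21Q − TC): Q=0: -123; Q=1: -133; Q=2: -127; Q=3: -108; Q=4: -88; Q=5: -68; Q=6: -49; Q=7: -31; Q=8: -36.
Profit is maximized at Q = 7. AVC there is 55/7 = €7.86 ≤ P, so producing beats shutting down (which would give -€123).

Q = 7; profit = -€31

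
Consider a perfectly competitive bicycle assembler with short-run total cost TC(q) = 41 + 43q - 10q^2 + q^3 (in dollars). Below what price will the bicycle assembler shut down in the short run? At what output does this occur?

Short-run supply begins at min AVC. From VC = 43q - 10q^2 + q^3, AVC = 43 - 10q + q^2.
At the minimum of AVC, MC = AVC. MC = 43 - 20q + 3q^2; setting MC = AVC gives 2q^2 - 10q = 0, so q = 5. min AVC = 18.
The firm shuts down for any P below $18.

$18 per unit, at q = 5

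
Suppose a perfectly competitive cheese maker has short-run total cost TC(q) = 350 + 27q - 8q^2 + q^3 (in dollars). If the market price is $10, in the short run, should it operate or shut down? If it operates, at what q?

Shut down

From TC, MC = TC'(q) = 27 - 16q + 3q^2 and AVC = VC/q = 27 - 8q + q^2.
AVC is minimized where dAVC/dq = -8 + 2q = 0, at q = 4; min AVC = 27 - 8·4 + 4^2 = $11.
P = $10 lies below min AVC = $11; no output level covers variable cost.
Shutting down limits the loss to fixed cost, $350.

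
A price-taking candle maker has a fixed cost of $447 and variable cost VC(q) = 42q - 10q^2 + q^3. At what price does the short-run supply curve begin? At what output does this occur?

Short-run supply begins at min AVC. From VC = 42q - 10q^2 + q^3, AVC = 42 - 10q + q^2.
At the minimum of AVC, MC = AVC. MC = 42 - 20q + 3q^2; setting MC = AVC gives 2q^2 - 10q = 0, so q = 5. min AVC = 17.
The firm shuts down for any P below $17.

$17 per unit, at q = 5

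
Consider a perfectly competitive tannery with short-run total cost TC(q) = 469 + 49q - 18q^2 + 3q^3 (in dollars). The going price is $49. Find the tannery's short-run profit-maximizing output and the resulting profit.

Profit = -$373 at q = 4

AVC = 49 - 18q + 3q^2 has its minimum $22 at q = 3; price $49 clears that bar, so the firm operates.
With MC = 49 - 36q + 9q^2, P = MC on the upward-sloping part at q* = 4.
TR = 49·4 = 196. TC = 469 + 100 = 569. Profit = 196 − 569 = -$373.
Shutting down would mean losing the fixed cost of $469, so operating at a loss of $373 is better by $96.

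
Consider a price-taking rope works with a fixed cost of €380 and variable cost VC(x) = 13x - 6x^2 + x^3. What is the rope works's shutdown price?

€4 per unit

The shutdown price is the minimum of AVC. VC = 13x - 6x^2 + x^3, so AVC = 13 - 6x + x^2.
dAVC/dx = -6 + 2x = 0 gives x = 3. min AVC = 13 - 6·3 + 3^2 = 4.
For P < €4 the firm produces nothing.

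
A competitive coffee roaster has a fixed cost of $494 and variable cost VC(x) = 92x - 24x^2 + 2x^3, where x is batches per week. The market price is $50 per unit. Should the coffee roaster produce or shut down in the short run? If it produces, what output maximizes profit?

Strip out fixed cost: VC = 92x - 24x^2 + 2x^3. Then AVC = 92 - 24x + 2x^2 and MC = 92 - 48x + 6x^2.
AVC hits its minimum where MC = AVC, at x = 6, giving min AVC = 92 - 24·6 + 2·6^2 = $20.
Because $50 ≥ $20, revenue can cover variable cost; the firm operates.
Set P = MC: 50 = 92 - 48x + 6x^2 → 42 - 48x + 6x^2 = 0. The roots are x = 1 and x = 7; the profit-maximizing output is on the rising part of MC, so x* = 7.
Check: AVC at x = 7 is $22 ≤ P, so revenue covers variable cost.
Profit = P·x − TC = 50·7 − 648 = -$298, a loss, but smaller than the $494 fixed cost the firm would lose by shutting down.

Produce at x = 7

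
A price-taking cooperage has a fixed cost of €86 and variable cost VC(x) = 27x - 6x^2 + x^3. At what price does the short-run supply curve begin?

€18 per unit

The firm shuts down when price falls below the minimum of average variable cost. AVC = VC/x = 27 - 6x + x^2.
At the minimum of AVC, MC = AVC. MC = 27 - 12x + 3x^2; setting MC = AVC gives 2x^2 - 6x = 0, so x = 3. min AVC = 18.
So the shutdown price is €18.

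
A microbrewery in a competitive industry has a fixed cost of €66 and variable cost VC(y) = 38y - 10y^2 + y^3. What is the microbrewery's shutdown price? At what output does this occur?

The shutdown price is the minimum of AVC. VC = 38y - 10y^2 + y^3, so AVC = 38 - 10y + y^2.
dAVC/dy = -10 + 2y = 0 gives y = 5. min AVC = 38 - 10·5 + 5^2 = 13.
The firm shuts down for any P below €13.

€13 per unit, at y = 5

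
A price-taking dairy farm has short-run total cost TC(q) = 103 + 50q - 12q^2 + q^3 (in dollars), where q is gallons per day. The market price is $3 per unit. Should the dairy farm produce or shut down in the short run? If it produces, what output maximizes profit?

Shut down

Strip out fixed cost: VC = 50q - 12q^2 + q^3. Then AVC = 50 - 12q + q^2 and MC = 50 - 24q + 3q^2.
AVC hits its minimum where MC = AVC, at q = 6, giving min AVC = 50 - 12·6 + 6^2 = $14.
P = $3 lies below min AVC = $14; no output level covers variable cost.
Best response: produce nothing and absorb the $103 fixed cost.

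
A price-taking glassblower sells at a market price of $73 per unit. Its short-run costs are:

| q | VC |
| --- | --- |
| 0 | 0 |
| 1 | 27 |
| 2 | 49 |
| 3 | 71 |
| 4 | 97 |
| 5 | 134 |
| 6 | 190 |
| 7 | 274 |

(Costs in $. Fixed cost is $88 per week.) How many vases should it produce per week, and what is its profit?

Tabulate TR − TC: q=0: -88; q=1: -42; q=2: 9; q=3: 60; q=4: 107; q=5: 143; q=6: 160; q=7: 149.
Profit is maximized at q = 6. AVC there is 190/6 = $31.67 ≤ P, so producing beats shutting down (which would give -$88).

q = 6; profit = $160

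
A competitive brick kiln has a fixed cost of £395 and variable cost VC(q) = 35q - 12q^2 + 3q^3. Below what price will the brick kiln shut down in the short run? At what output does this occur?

£23 per unit, at q = 2

The firm shuts down when price falls below the minimum of average variable cost. AVC = VC/q = 35 - 12q + 3q^2.
dAVC/dq = -12 + 6q = 0 gives q = 2. min AVC = 35 - 12·2 + 3·2^2 = 23.
The firm shuts down for any P below £23.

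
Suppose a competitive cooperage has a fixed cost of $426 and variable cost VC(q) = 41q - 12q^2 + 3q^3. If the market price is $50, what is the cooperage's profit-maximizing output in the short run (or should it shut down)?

Produce at q = 3

Variable cost is VC = 41q - 12q^2 + 3q^3, so AVC = VC/q = 41 - 12q + 3q^2 and MC = dTC/dq = 41 - 24q + 9q^2.
AVC hits its minimum where MC = AVC, at q = 2, giving min AVC = 41 - 12·2 + 3·2^2 = $29.
Because $50 ≥ $29, revenue can cover variable cost; the firm operates.
P = MC gives -9 - 24q + 9q^2 = 0, with roots -1/3 and 3. Take the larger (rising MC): q* = 3.
Check: AVC at q = 3 is $32 ≤ P, so revenue covers variable cost.
Profit = P·q − TC = 50·3 − 522 = -$372, a loss, but smaller than the $426 fixed cost the firm would lose by shutting down.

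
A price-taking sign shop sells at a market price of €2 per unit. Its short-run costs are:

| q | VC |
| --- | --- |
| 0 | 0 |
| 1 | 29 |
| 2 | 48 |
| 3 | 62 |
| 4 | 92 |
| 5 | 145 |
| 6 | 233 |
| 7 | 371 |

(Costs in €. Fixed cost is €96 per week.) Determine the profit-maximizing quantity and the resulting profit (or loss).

Tabulate TR − TC: q=0: -96; q=1: -123; q=2: -140; q=3: -152; q=4: -180; q=5: -231; q=6: -317; q=7: -453.
Profit is highest at q = 0. Equivalently, the lowest AVC in the table is 62/3 ≈ €20.67 at q = 3, and P = €2 falls below it — price never covers variable cost, so the firm shuts down and loses only its fixed cost.

q = 0 (shut down); profit = -€96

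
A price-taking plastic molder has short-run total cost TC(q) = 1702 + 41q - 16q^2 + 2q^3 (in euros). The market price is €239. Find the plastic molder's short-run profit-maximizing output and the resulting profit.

AVC = 41 - 16q + 2q^2 has its minimum €9 at q = 4; price €239 clears that bar, so the firm operates.
With MC = 41 - 32q + 6q^2, P = MC on the upward-sloping part at q* = 9.
TR = 239·9 = 2151. TC = 1702 + 531 = 2233. Profit = 2151 − 2233 = -€82.
Shutting down would mean losing the fixed cost of €1702, so operating at a loss of €82 is better by €1620.

Profit = -€82 at q = 9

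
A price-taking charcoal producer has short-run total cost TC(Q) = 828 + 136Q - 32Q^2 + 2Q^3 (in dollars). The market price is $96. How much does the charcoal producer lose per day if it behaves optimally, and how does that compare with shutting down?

Profit = -$28 at Q = 10

AVC = 136 - 32Q + 2Q^2; min AVC = $8 at Q = 8. Since P = $96 ≥ min AVC, the firm produces.
MC = 136 - 64Q + 6Q^2. Setting P = MC and taking the root on the rising branch gives Q* = 10.
TR = 96·10 = 960. TC = 828 + 160 = 988. Profit = 960 − 988 = -$28.
Shutting down would mean losing the fixed cost of $828, so operating at a loss of $28 is better by $800.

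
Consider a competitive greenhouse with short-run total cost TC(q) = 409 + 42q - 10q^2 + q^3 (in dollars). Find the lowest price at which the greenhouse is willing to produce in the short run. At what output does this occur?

$17 per unit, at q = 5

The firm shuts down when price falls below the minimum of average variable cost. AVC = VC/q = 42 - 10q + q^2.
At the minimum of AVC, MC = AVC. MC = 42 - 20q + 3q^2; setting MC = AVC gives 2q^2 - 10q = 0, so q = 5. min AVC = 17.
For P < $17 the firm produces nothing.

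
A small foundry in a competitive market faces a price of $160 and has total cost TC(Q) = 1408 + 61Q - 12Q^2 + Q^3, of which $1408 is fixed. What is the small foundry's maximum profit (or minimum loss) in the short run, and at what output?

AVC = 61 - 12Q + Q^2 has its minimum $25 at Q = 6; price $160 clears that bar, so the firm operates.
With MC = 61 - 24Q + 3Q^2, P = MC on the upward-sloping part at Q* = 11.
TR = 160·11 = 1760. TC = 1408 + 550 = 1958. Profit = 1760 − 1958 = -$198.
By producing, the firm covers all variable cost plus $1210 of fixed cost; shutting down would lose the full $1408.

Profit = -$198 at Q = 11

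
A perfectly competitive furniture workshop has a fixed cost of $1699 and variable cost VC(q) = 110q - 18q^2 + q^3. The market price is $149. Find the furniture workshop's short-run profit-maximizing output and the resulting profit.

Profit = -$347 at q = 13

AVC = 110 - 18q + q^2 has its minimum $29 at q = 9; price $149 clears that bar, so the firm operates.
With MC = 110 - 36q + 3q^2, P = MC on the upward-sloping part at q* = 13.
TR = 149·13 = 1937. TC = 1699 + 585 = 2284. Profit = 1937 − 2284 = -$347.
Shutting down would mean losing the fixed cost of $1699, so operating at a loss of $347 is better by $1352.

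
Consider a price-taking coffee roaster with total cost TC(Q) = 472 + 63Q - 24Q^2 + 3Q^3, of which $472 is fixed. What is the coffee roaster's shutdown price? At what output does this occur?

The shutdown price is the minimum of AVC. VC = 63Q - 24Q^2 + 3Q^3, so AVC = 63 - 24Q + 3Q^2.
At the minimum of AVC, MC = AVC. MC = 63 - 48Q + 9Q^2; setting MC = AVC gives 6Q^2 - 24Q = 0, so Q = 4. min AVC = 15.
The firm shuts down for any P below $15.

$15 per unit, at Q = 4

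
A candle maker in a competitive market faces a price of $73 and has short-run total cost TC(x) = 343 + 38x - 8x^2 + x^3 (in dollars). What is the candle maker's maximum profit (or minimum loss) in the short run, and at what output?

Profit = -$49 at x = 7

AVC = 38 - 8x + x^2; min AVC = $22 at x = 4. Since P = $73 ≥ min AVC, the firm produces.
MC = 38 - 16x + 3x^2. Setting P = MC and taking the root on the rising branch gives x* = 7.
TR = 73·7 = 511. TC = 343 + 217 = 560. Profit = 511 − 560 = -$49.
By producing, the firm covers all variable cost plus $294 of fixed cost; shutting down would lose the full $343.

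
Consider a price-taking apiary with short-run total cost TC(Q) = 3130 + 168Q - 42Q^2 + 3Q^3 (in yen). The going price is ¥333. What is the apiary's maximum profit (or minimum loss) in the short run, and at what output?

Profit = -¥226 at Q = 11

AVC = 168 - 42Q + 3Q^2 has its minimum ¥21 at Q = 7; price ¥333 clears that bar, so the firm operates.
MC = 168 - 84Q + 9Q^2. Setting P = MC and taking the root on the rising branch gives Q* = 11.
TR = 333·11 = 3663. TC = 3130 + 759 = 3889. Profit = 3663 − 3889 = -¥226.
By producing, the firm covers all variable cost plus ¥2904 of fixed cost; shutting down would lose the full ¥3130.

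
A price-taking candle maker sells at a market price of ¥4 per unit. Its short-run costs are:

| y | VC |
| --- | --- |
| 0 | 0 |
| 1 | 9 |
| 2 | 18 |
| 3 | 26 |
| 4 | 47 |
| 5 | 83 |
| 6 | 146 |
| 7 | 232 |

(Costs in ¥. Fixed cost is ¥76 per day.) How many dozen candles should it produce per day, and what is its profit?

Profit at each row (π = 4y − TC): y=0: -76; y=1: -81; y=2: -86; y=3: -90; y=4: -107; y=5: -139; y=6: -198; y=7: -280.
Profit is highest at y = 0. Equivalently, the lowest AVC in the table is 26/3 ≈ ¥8.67 at y = 3, and P = ¥4 falls below it — price never covers variable cost, so the firm shuts down and loses only its fixed cost.

y = 0 (shut down); profit = -¥76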